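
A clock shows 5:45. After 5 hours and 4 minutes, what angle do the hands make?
First find the time 5 hours and 4 minutes after 5:45.
Total minutes: 5 x 60 + 45 + 5 x 60 + 4 = 649.
649 mod 720 = 649 minutes = 10:49.
Now compute the angle at 10:49:
Hour hand: 10 x 30 + 49 x 0.5 = 324.5 degrees
Minute hand: 49 x 6 = 294 degrees
Difference: |324.5 - 294| = 30.5 degrees
The angle is 30.5 degrees

Final answer: 30.5 degrees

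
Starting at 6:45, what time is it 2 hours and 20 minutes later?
Starting time: 6:45
Adding 20 minutes to 45 minutes: 45 + 20 = 65 minutes = 1 hour and 5 minutes
Adding 2 hours: 6 + 2 + 1 (carry) = 9
Final time: 9:05

Final answer: 9:05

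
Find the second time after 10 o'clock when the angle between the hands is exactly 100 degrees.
At t minutes past 10:00, the hour hand is at 30 x 10 + 0.5t degrees and the minute hand is at 6t degrees.
The smaller angle between them is 100 degrees when |30H - 5.5t| = 100 or |30H - 5.5t| = 260.
With H = 10, solve 30 x 10 - 5.5t = +/- target for each target:
  t = (30 x 10 - 100) / 5.5 = 36.36
  t = (30 x 10 + 100) / 5.5 = 72.73 (outside (0, 60))
  t = (30 x 10 - 260) / 5.5 = 7.27
  t = (30 x 10 + 260) / 5.5 = 101.82 (outside (0, 60))
Valid solutions in (0, 60): {7.27, 36.36} minutes.
The second occurrence is t = 36.36 minutes.
The hands form a 100-degree angle at 36.36 minutes past 10:00.

Final answer: 36.36 minutes past 10:00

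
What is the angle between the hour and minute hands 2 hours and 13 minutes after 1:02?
First find the time 2 hours and 13 minutes after 1:02.
Total minutes: 1 x 60 + 2 + 2 x 60 + 13 = 195.
195 mod 720 = 195 minutes = 3:15.
Now compute the angle at 3:15:
Hour hand: 3 x 30 + 15 x 0.5 = 97.5 degrees
Minute hand: 15 x 6 = 90 degrees
Difference: |97.5 - 90| = 7.5 degrees
The angle is 7.5 degrees

Final answer: 7.5 degrees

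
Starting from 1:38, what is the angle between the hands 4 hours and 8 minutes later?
First find the time 4 hours and 8 minutes after 1:38.
Total minutes: 1 x 60 + 38 + 4 x 60 + 8 = 346.
346 mod 720 = 346 minutes = 5:46.
Now compute the angle at 5:46:
Hour hand: 5 x 30 + 46 x 0.5 = 173 degrees
Minute hand: 46 x 6 = 276 degrees
Difference: |173 - 276| = 103 degrees
The angle is 103 degrees

Final answer: 103 degrees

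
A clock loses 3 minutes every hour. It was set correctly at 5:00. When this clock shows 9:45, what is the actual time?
For every 60 true minutes, the faulty clock advances 57 minutes, so 1 faulty-clock minute corresponds to 60/57 true minutes.
From 5:00 to 9:45 on the faulty dial is 285 minutes.
True elapsed: 285 x 60/57 = 300 minutes = 5 hours.
True time: 5:00 + 5 hours = 10:00.

Final answer: 10:00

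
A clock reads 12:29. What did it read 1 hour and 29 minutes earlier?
Starting time: 12:29 = 29 total minutes past 12:00
Subtracting: 1 hour and 29 minutes = 89 minutes
29 - 89 = -60 (negative, add 12 hours = 720) = 660 minutes
= 11 hours past 12:00 = 11:00

Final answer: 11:00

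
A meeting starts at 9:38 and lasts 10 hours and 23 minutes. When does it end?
Starting time: 9:38
Adding 23 minutes to 38 minutes: 38 + 23 = 61 minutes = 1 hour and 1 minute
Adding 10 hours: 9 + 10 + 1 (carry) = 20 - 12 = 8
Final time: 8:01

Final answer: 8:01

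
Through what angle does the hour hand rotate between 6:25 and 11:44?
The hour hand moves 0.5 degrees per minute.
Time elapsed: 11:44 - 6:25 = 319 minutes
Angular displacement: 319 x 0.5 = 159.5 degrees

Final answer: 159.5 degrees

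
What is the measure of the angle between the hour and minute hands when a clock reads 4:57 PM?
Hour hand position: 4 x 30 + 57 x 0.5 = 148.5 degrees
Minute hand position: 57 x 6 = 342 degrees
Difference: |148.5 - 342| = 193.5 degrees
Since 193.5 > 180, the smaller angle is 360 - 193.5 = 166.5 degrees

Final answer: 166.5 degrees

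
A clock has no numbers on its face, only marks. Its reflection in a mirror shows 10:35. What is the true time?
Reflection across the vertical (12-6) axis maps a hand at angle A degrees to (360 - A) degrees, which sends a reading of T minutes past 12:00 to (720 - T) minutes past 12:00.
Mirror reads 10:35 = 635 minutes past 12:00.
Actual time: (720 - 635) mod 720 = 85 minutes = 1:25.

Final answer: 1:25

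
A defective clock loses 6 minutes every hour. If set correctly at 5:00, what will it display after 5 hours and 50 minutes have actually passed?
For every 60 true minutes, the faulty clock advances 60 - 6 = 54 minutes.
True elapsed: 5 hours and 50 minutes = 350 minutes.
Faulty clock advances: 350 x 54/60 = 315 minutes (drift: 35 minutes behind).
Shown time: 5:00 + 315 minutes = 10:15.

Final answer: 10:15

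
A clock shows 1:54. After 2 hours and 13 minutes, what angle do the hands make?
First find the time 2 hours and 13 minutes after 1:54.
Total minutes: 1 x 60 + 54 + 2 x 60 + 13 = 247.
247 mod 720 = 247 minutes = 4:07.
Now compute the angle at 4:07:
Hour hand: 4 x 30 + 7 x 0.5 = 123.5 degrees
Minute hand: 7 x 6 = 42 degrees
Difference: |123.5 - 42| = 81.5 degrees
The angle is 81.5 degrees

Final answer: 81.5 degrees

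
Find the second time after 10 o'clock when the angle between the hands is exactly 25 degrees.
At t minutes past 10:00, the hour hand is at 30 x 10 + 0.5t degrees and the minute hand is at 6t degrees.
The smaller angle between them is 25 degrees when |30H - 5.5t| = 25 or |30H - 5.5t| = 335.
With H = 10, solve 30 x 10 - 5.5t = +/- target for each target:
  t = (30 x 10 - 25) / 5.5 = 50
  t = (30 x 10 + 25) / 5.5 = 59.09
  t = (30 x 10 - 335) / 5.5 = -6.36 (outside (0, 60))
  t = (30 x 10 + 335) / 5.5 = 115.45 (outside (0, 60))
Valid solutions in (0, 60): {50, 59.09} minutes.
The second occurrence is t = 59.09 minutes.
The hands form a 25-degree angle at 59.09 minutes past 10:00.

Final answer: 59.09 minutes past 10:00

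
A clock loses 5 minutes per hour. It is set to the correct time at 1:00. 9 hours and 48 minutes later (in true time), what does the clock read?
For every 60 true minutes, the faulty clock advances 60 - 5 = 55 minutes.
True elapsed: 9 hours and 48 minutes = 588 minutes.
Faulty clock advances: 588 x 55/60 = 539 minutes (drift: 49 minutes behind).
Shown time: 1:00 + 539 minutes = 9:59.

Final answer: 9:59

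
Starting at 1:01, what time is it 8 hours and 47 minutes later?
Starting time: 1:01
Adding 47 minutes to 1 minute: 1 + 47 = 48 minutes
Adding 8 hours: 1 + 8 = 9
Final time: 9:48

Final answer: 9:48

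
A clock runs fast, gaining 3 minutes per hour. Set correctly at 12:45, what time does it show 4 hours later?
For every 60 true minutes, the faulty clock advances 60 + 3 = 63 minutes.
True elapsed: 4 hours = 240 minutes.
Faulty clock advances: 240 x 63/60 = 252 minutes (drift: 12 minutes ahead).
Shown time: 12:45 + 252 minutes = 4:57.

Final answer: 4:57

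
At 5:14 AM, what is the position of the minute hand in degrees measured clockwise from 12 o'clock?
The minute hand moves 6 degrees per minute.
At 5:14: 14 x 6 = 84 degrees

Final answer: 84 degrees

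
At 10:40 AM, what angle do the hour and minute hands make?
Hour hand position: 10 x 30 + 40 x 0.5 = 320 degrees
Minute hand position: 40 x 6 = 240 degrees
Difference: |320 - 240| = 80 degrees
The angle between the hands is 80 degrees

Final answer: 80 degrees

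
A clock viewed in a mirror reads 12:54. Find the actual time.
Reflection across the vertical (12-6) axis maps a hand at angle A degrees to (360 - A) degrees, which sends a reading of T minutes past 12:00 to (720 - T) minutes past 12:00.
Mirror reads 12:54 = 54 minutes past 12:00.
Actual time: (720 - 54) mod 720 = 666 minutes = 11:06.

Final answer: 11:06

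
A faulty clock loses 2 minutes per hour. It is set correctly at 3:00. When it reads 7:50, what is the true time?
For every 60 true minutes, the faulty clock advances 58 minutes, so 1 faulty-clock minute corresponds to 60/58 true minutes.
From 3:00 to 7:50 on the faulty dial is 290 minutes.
True elapsed: 290 x 60/58 = 300 minutes = 5 hours.
True time: 3:00 + 5 hours = 8:00.

Final answer: 8:00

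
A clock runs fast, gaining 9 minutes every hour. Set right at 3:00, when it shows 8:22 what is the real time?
For every 60 true minutes, the faulty clock advances 69 minutes, so 1 faulty-clock minute corresponds to 60/69 true minutes.
From 3:00 to 8:22 on the faulty dial is 322 minutes.
True elapsed: 322 x 60/69 = 280 minutes = 4 hours and 40 minutes.
True time: 3:00 + 4 hours and 40 minutes = 7:40.

Final answer: 7:40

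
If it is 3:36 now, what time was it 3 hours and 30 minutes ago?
Starting time: 3:36 = 216 total minutes past 12:00
Subtracting: 3 hours and 30 minutes = 210 minutes
216 - 210 = 6 minutes
= 6 minutes past 12:00 = 12:06

Final answer: 12:06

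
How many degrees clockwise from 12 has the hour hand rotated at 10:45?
The hour hand moves 30 degrees per hour and 0.5 degrees per minute.
At 10:45: (10) x 30 + 45 x 0.5 = 300 + 22.5 = 322.5 degrees

Final answer: 322.5 degrees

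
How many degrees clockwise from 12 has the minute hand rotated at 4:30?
The minute hand moves 6 degrees per minute.
At 4:30: 30 x 6 = 180 degrees

Final answer: 180 degrees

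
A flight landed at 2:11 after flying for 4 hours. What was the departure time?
Starting time: 2:11 = 131 total minutes past 12:00
Subtracting: 4 hours = 240 minutes
131 - 240 = -109 (negative, add 12 hours = 720) = 611 minutes
= 10 hours and 11 minutes past 12:00 = 10:11

Final answer: 10:11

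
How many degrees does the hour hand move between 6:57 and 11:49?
The hour hand moves 0.5 degrees per minute.
Time elapsed: 11:49 - 6:57 = 292 minutes
Angular displacement: 292 x 0.5 = 146 degrees

Final answer: 146 degrees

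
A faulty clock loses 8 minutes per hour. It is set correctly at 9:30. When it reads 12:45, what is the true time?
For every 60 true minutes, the faulty clock advances 52 minutes, so 1 faulty-clock minute corresponds to 60/52 true minutes.
From 9:30 to 12:45 on the faulty dial is 195 minutes.
True elapsed: 195 x 60/52 = 225 minutes = 3 hours and 45 minutes.
True time: 9:30 + 3 hours and 45 minutes = 1:15.

Final answer: 1:15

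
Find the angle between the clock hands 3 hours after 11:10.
First find the time 3 hours after 11:10.
Total minutes: 11 x 60 + 10 + 3 x 60 + 0 = 850.
850 mod 720 = 130 minutes = 2:10.
Now compute the angle at 2:10:
Hour hand: 2 x 30 + 10 x 0.5 = 65 degrees
Minute hand: 10 x 6 = 60 degrees
Difference: |65 - 60| = 5 degrees
The angle is 5 degrees

Final answer: 5 degrees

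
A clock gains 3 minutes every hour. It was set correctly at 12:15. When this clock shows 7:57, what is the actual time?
For every 60 true minutes, the faulty clock advances 63 minutes, so 1 faulty-clock minute corresponds to 60/63 true minutes.
From 12:15 to 7:57 on the faulty dial is 462 minutes.
True elapsed: 462 x 60/63 = 440 minutes = 7 hours and 20 minutes.
True time: 12:15 + 7 hours and 20 minutes = 7:35.

Final answer: 7:35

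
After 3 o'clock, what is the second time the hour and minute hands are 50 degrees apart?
At t minutes past 3:00, the hour hand is at 30 x 3 + 0.5t degrees and the minute hand is at 6t degrees.
The smaller angle between them is 50 degrees when |30H - 5.5t| = 50 or |30H - 5.5t| = 310.
With H = 3, solve 30 x 3 - 5.5t = +/- target for each target:
  t = (30 x 3 - 50) / 5.5 = 7.27
  t = (30 x 3 + 50) / 5.5 = 25.45
  t = (30 x 3 - 310) / 5.5 = -40 (outside (0, 60))
  t = (30 x 3 + 310) / 5.5 = 72.73 (outside (0, 60))
Valid solutions in (0, 60): {7.27, 25.45} minutes.
The second occurrence is t = 25.45 minutes.
The hands form a 50-degree angle at 25.45 minutes past 3:00.

Final answer: 25.45 minutes past 3:00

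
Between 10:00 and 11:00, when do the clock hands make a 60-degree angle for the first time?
At t minutes past 10:00, the hour hand is at 30 x 10 + 0.5t degrees and the minute hand is at 6t degrees.
The smaller angle between them is 60 degrees when |30H - 5.5t| = 60 or |30H - 5.5t| = 300.
With H = 10, solve 30 x 10 - 5.5t = +/- target for each target:
  t = (30 x 10 - 60) / 5.5 = 43.64
  t = (30 x 10 + 60) / 5.5 = 65.45 (outside (0, 60))
  t = (30 x 10 - 300) / 5.5 = 0 (outside (0, 60))
  t = (30 x 10 + 300) / 5.5 = 109.09 (outside (0, 60))
Valid solutions in (0, 60): {43.64} minutes.
The first occurrence is t = 43.64 minutes.
The hands form a 60-degree angle at 43.64 minutes past 10:00.

Final answer: 43.64 minutes past 10:00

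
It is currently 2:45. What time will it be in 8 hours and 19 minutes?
Starting time: 2:45
Adding 19 minutes to 45 minutes: 45 + 19 = 64 minutes = 1 hour and 4 minutes
Adding 8 hours: 2 + 8 + 1 (carry) = 11
Final time: 11:04

Final answer: 11:04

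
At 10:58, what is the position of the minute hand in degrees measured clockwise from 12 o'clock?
The minute hand moves 6 degrees per minute.
At 10:58: 58 x 6 = 348 degrees

Final answer: 348 degrees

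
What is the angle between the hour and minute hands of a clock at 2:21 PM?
Hour hand position: 2 x 30 + 21 x 0.5 = 70.5 degrees
Minute hand position: 21 x 6 = 126 degrees
Difference: |70.5 - 126| = 55.5 degrees
The angle between the hands is 55.5 degrees

Final answer: 55.5 degrees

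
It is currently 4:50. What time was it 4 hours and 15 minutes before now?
Starting time: 4:50 = 290 total minutes past 12:00
Subtracting: 4 hours and 15 minutes = 255 minutes
290 - 255 = 35 minutes
= 35 minutes past 12:00 = 12:35

Final answer: 12:35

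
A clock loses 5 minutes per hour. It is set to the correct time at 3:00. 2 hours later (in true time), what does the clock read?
For every 60 true minutes, the faulty clock advances 60 - 5 = 55 minutes.
True elapsed: 2 hours = 120 minutes.
Faulty clock advances: 120 x 55/60 = 110 minutes (drift: 10 minutes behind).
Shown time: 3:00 + 110 minutes = 4:50.

Final answer: 4:50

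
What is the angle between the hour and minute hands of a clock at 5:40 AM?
Hour hand position: 5 x 30 + 40 x 0.5 = 170 degrees
Minute hand position: 40 x 6 = 240 degrees
Difference: |170 - 240| = 70 degrees
The angle between the hands is 70 degrees

Final answer: 70 degrees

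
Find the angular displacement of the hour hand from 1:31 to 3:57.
The hour hand moves 0.5 degrees per minute.
Time elapsed: 3:57 - 1:31 = 146 minutes
Angular displacement: 146 x 0.5 = 73 degrees

Final answer: 73 degrees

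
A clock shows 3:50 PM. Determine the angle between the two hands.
Hour hand position: 3 x 30 + 50 x 0.5 = 115 degrees
Minute hand position: 50 x 6 = 300 degrees
Difference: |115 - 300| = 185 degrees
Since 185 > 180, the smaller angle is 360 - 185 = 175 degrees

Final answer: 175 degrees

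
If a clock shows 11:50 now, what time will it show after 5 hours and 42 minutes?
Starting time: 11:50
Adding 42 minutes to 50 minutes: 50 + 42 = 92 minutes = 1 hour and 32 minutes
Adding 5 hours: 11 + 5 + 1 (carry) = 17 - 12 = 5
Final time: 5:32

Final answer: 5:32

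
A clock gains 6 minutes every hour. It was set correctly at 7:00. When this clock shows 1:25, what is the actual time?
For every 60 true minutes, the faulty clock advances 66 minutes, so 1 faulty-clock minute corresponds to 60/66 true minutes.
From 7:00 to 1:25 on the faulty dial is 385 minutes.
True elapsed: 385 x 60/66 = 350 minutes = 5 hours and 50 minutes.
True time: 7:00 + 5 hours and 50 minutes = 12:50.

Final answer: 12:50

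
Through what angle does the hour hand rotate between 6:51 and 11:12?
The hour hand moves 0.5 degrees per minute.
Time elapsed: 11:12 - 6:51 = 261 minutes
Angular displacement: 261 x 0.5 = 130.5 degrees

Final answer: 130.5 degrees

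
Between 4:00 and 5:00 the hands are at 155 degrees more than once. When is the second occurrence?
At t minutes past 4:00, the hour hand is at 30 x 4 + 0.5t degrees and the minute hand is at 6t degrees.
The smaller angle between them is 155 degrees when |30H - 5.5t| = 155 or |30H - 5.5t| = 205.
With H = 4, solve 30 x 4 - 5.5t = +/- target for each target:
  t = (30 x 4 - 155) / 5.5 = -6.36 (outside (0, 60))
  t = (30 x 4 + 155) / 5.5 = 50
  t = (30 x 4 - 205) / 5.5 = -15.45 (outside (0, 60))
  t = (30 x 4 + 205) / 5.5 = 59.09
Valid solutions in (0, 60): {50, 59.09} minutes.
The second occurrence is t = 59.09 minutes.
The hands form a 155-degree angle at 59.09 minutes past 4:00.

Final answer: 59.09 minutes past 4:00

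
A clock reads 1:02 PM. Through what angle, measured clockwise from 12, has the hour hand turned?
The hour hand moves 30 degrees per hour and 0.5 degrees per minute.
At 1:02: (1) x 30 + 2 x 0.5 = 30 + 1 = 31 degrees

Final answer: 31 degrees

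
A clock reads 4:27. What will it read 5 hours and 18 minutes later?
Starting time: 4:27
Adding 18 minutes to 27 minutes: 27 + 18 = 45 minutes
Adding 5 hours: 4 + 5 = 9
Final time: 9:45

Final answer: 9:45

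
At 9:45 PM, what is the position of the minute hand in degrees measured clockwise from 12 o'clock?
The minute hand moves 6 degrees per minute.
At 9:45: 45 x 6 = 270 degrees

Final answer: 270 degrees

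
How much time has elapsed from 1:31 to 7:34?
From 1:31 to 7:34:
(7 x 60 + 34) - (1 x 60 + 31) = 454 - 91 = 363 minutes
= 6 hours and 3 minutes

Final answer: 6 hours and 3 minutes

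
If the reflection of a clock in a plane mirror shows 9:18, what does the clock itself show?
Reflection across the vertical (12-6) axis maps a hand at angle A degrees to (360 - A) degrees, which sends a reading of T minutes past 12:00 to (720 - T) minutes past 12:00.
Mirror reads 9:18 = 558 minutes past 12:00.
Actual time: (720 - 558) mod 720 = 162 minutes = 2:42.

Final answer: 2:42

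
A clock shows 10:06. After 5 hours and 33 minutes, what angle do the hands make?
First find the time 5 hours and 33 minutes after 10:06.
Total minutes: 10 x 60 + 6 + 5 x 60 + 33 = 939.
939 mod 720 = 219 minutes = 3:39.
Now compute the angle at 3:39:
Hour hand: 3 x 30 + 39 x 0.5 = 109.5 degrees
Minute hand: 39 x 6 = 234 degrees
Difference: |109.5 - 234| = 124.5 degrees
The angle is 124.5 degrees

Final answer: 124.5 degrees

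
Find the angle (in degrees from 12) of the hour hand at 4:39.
The hour hand moves 30 degrees per hour and 0.5 degrees per minute.
At 4:39: (4) x 30 + 39 x 0.5 = 120 + 19.5 = 139.5 degrees

Final answer: 139.5 degrees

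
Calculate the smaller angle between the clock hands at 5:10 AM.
Hour hand position: 5 x 30 + 10 x 0.5 = 155 degrees
Minute hand position: 10 x 6 = 60 degrees
Difference: |155 - 60| = 95 degrees
The angle between the hands is 95 degrees

Final answer: 95 degrees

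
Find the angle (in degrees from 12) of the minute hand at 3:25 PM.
The minute hand moves 6 degrees per minute.
At 3:25: 25 x 6 = 150 degrees

Final answer: 150 degrees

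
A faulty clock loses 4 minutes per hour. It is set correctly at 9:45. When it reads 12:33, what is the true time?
For every 60 true minutes, the faulty clock advances 56 minutes, so 1 faulty-clock minute corresponds to 60/56 true minutes.
From 9:45 to 12:33 on the faulty dial is 168 minutes.
True elapsed: 168 x 60/56 = 180 minutes = 3 hours.
True time: 9:45 + 3 hours = 12:45.

Final answer: 12:45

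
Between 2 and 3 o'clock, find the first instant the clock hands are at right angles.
At t minutes past 2:00, the hour hand is at 30 x 2 + 0.5t degrees and the minute hand is at 6t degrees.
The smaller angle between them is 90 degrees when |30H - 5.5t| = 90 or |30H - 5.5t| = 270.
With H = 2, solve 30 x 2 - 5.5t = +/- target for each target:
  t = (30 x 2 - 90) / 5.5 = -5.45 (outside (0, 60))
  t = (30 x 2 + 90) / 5.5 = 27.27
  t = (30 x 2 - 270) / 5.5 = -38.18 (outside (0, 60))
  t = (30 x 2 + 270) / 5.5 = 60 (outside (0, 60))
Valid solutions in (0, 60): {27.27} minutes.
First occurrence: t = 27.27 minutes.
The hands are at right angles at 27.27 minutes past 2:00.

Final answer: 27.27 minutes past 2:00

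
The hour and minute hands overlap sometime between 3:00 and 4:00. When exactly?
The minute hand gains 5.5 degrees per minute on the hour hand.
At 3:00, the hour hand is at 90 degrees and the minute hand is at 0 degrees.
The gap is 90 degrees. Time to close: 90/5.5 = 60 x 3/11 = 16.36 minutes.
The hands overlap at 16.36 minutes past 3:00.

Final answer: 16.36 minutes past 3:00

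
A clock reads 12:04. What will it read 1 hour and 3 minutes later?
Starting time: 12:04
Adding 3 minutes to 4 minutes: 4 + 3 = 7 minutes
Adding 1 hour: 12 + 1 = 13 - 12 = 1
Final time: 1:07

Final answer: 1:07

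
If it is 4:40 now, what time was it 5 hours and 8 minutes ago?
Starting time: 4:40 = 280 total minutes past 12:00
Subtracting: 5 hours and 8 minutes = 308 minutes
280 - 308 = -28 (negative, add 12 hours = 720) = 692 minutes
= 11 hours and 32 minutes past 12:00 = 11:32

Final answer: 11:32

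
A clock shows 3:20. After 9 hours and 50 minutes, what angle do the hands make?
First find the time 9 hours and 50 minutes after 3:20.
Total minutes: 3 x 60 + 20 + 9 x 60 + 50 = 790.
790 mod 720 = 70 minutes = 1:10.
Now compute the angle at 1:10:
Hour hand: 1 x 30 + 10 x 0.5 = 35 degrees
Minute hand: 10 x 6 = 60 degrees
Difference: |35 - 60| = 25 degrees
The angle is 25 degrees

Final answer: 25 degrees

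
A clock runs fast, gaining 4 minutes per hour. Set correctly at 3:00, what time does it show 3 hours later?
For every 60 true minutes, the faulty clock advances 60 + 4 = 64 minutes.
True elapsed: 3 hours = 180 minutes.
Faulty clock advances: 180 x 64/60 = 192 minutes (drift: 12 minutes ahead).
Shown time: 3:00 + 192 minutes = 6:12.

Final answer: 6:12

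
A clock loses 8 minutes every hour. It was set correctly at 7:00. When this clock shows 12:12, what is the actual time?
For every 60 true minutes, the faulty clock advances 52 minutes, so 1 faulty-clock minute corresponds to 60/52 true minutes.
From 7:00 to 12:12 on the faulty dial is 312 minutes.
True elapsed: 312 x 60/52 = 360 minutes = 6 hours.
True time: 7:00 + 6 hours = 1:00.

Final answer: 1:00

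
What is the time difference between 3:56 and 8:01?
From 3:56 to 8:01:
(8 x 60 + 1) - (3 x 60 + 56) = 481 - 236 = 245 minutes
= 4 hours and 5 minutes

Final answer: 4 hours and 5 minutes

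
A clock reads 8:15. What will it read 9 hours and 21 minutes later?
Starting time: 8:15
Adding 21 minutes to 15 minutes: 15 + 21 = 36 minutes
Adding 9 hours: 8 + 9 = 17 - 12 = 5
Final time: 5:36

Final answer: 5:36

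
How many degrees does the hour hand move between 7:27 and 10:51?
The hour hand moves 0.5 degrees per minute.
Time elapsed: 10:51 - 7:27 = 204 minutes
Angular displacement: 204 x 0.5 = 102 degrees

Final answer: 102 degrees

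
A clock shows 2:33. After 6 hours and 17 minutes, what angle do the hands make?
First find the time 6 hours and 17 minutes after 2:33.
Total minutes: 2 x 60 + 33 + 6 x 60 + 17 = 530.
530 mod 720 = 530 minutes = 8:50.
Now compute the angle at 8:50:
Hour hand: 8 x 30 + 50 x 0.5 = 265 degrees
Minute hand: 50 x 6 = 300 degrees
Difference: |265 - 300| = 35 degrees
The angle is 35 degrees

Final answer: 35 degrees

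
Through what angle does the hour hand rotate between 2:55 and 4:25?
The hour hand moves 0.5 degrees per minute.
Time elapsed: 4:25 - 2:55 = 90 minutes
Angular displacement: 90 x 0.5 = 45 degrees

Final answer: 45 degrees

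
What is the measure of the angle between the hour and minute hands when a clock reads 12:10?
Hour hand position: 0 x 30 + 10 x 0.5 = 5 degrees
Minute hand position: 10 x 6 = 60 degrees
Difference: |5 - 60| = 55 degrees
The angle between the hands is 55 degrees

Final answer: 55 degrees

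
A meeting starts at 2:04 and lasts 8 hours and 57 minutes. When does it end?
Starting time: 2:04
Adding 57 minutes to 4 minutes: 4 + 57 = 61 minutes = 1 hour and 1 minute
Adding 8 hours: 2 + 8 + 1 (carry) = 11
Final time: 11:01

Final answer: 11:01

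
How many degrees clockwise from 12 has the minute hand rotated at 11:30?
The minute hand moves 6 degrees per minute.
At 11:30: 30 x 6 = 180 degrees

Final answer: 180 degrees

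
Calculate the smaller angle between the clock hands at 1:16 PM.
Hour hand position: 1 x 30 + 16 x 0.5 = 38 degrees
Minute hand position: 16 x 6 = 96 degrees
Difference: |38 - 96| = 58 degrees
The angle between the hands is 58 degrees

Final answer: 58 degrees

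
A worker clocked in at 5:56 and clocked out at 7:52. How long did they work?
From 5:56 to 7:52:
(7 x 60 + 52) - (5 x 60 + 56) = 472 - 356 = 116 minutes
= 1 hour and 56 minutes

Final answer: 1 hour and 56 minutes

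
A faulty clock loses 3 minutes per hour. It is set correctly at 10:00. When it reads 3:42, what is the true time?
For every 60 true minutes, the faulty clock advances 57 minutes, so 1 faulty-clock minute corresponds to 60/57 true minutes.
From 10:00 to 3:42 on the faulty dial is 342 minutes.
True elapsed: 342 x 60/57 = 360 minutes = 6 hours.
True time: 10:00 + 6 hours = 4:00.

Final answer: 4:00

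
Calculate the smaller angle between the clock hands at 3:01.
Hour hand position: 3 x 30 + 1 x 0.5 = 90.5 degrees
Minute hand position: 1 x 6 = 6 degrees
Difference: |90.5 - 6| = 84.5 degrees
The angle between the hands is 84.5 degrees

Final answer: 84.5 degrees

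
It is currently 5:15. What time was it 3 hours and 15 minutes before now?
Starting time: 5:15 = 315 total minutes past 12:00
Subtracting: 3 hours and 15 minutes = 195 minutes
315 - 195 = 120 minutes
= 2 hours past 12:00 = 2:00

Final answer: 2:00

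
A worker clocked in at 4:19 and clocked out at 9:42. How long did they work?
From 4:19 to 9:42:
(9 x 60 + 42) - (4 x 60 + 19) = 582 - 259 = 323 minutes
= 5 hours and 23 minutes

Final answer: 5 hours and 23 minutes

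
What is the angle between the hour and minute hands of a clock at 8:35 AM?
Hour hand position: 8 x 30 + 35 x 0.5 = 257.5 degrees
Minute hand position: 35 x 6 = 210 degrees
Difference: |257.5 - 210| = 47.5 degrees
The angle between the hands is 47.5 degrees

Final answer: 47.5 degrees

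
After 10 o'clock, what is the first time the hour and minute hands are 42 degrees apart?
At t minutes past 10:00, the hour hand is at 30 x 10 + 0.5t degrees and the minute hand is at 6t degrees.
The smaller angle between them is 42 degrees when |30H - 5.5t| = 42 or |30H - 5.5t| = 318.
With H = 10, solve 30 x 10 - 5.5t = +/- target for each target:
  t = (30 x 10 - 42) / 5.5 = 46.91
  t = (30 x 10 + 42) / 5.5 = 62.18 (outside (0, 60))
  t = (30 x 10 - 318) / 5.5 = -3.27 (outside (0, 60))
  t = (30 x 10 + 318) / 5.5 = 112.36 (outside (0, 60))
Valid solutions in (0, 60): {46.91} minutes.
The first occurrence is t = 46.91 minutes.
The hands form a 42-degree angle at 46.91 minutes past 10:00.

Final answer: 46.91 minutes past 10:00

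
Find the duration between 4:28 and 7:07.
From 4:28 to 7:07:
(7 x 60 + 7) - (4 x 60 + 28) = 427 - 268 = 159 minutes
= 2 hours and 39 minutes

Final answer: 2 hours and 39 minutes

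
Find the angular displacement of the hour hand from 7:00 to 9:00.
The hour hand moves 0.5 degrees per minute.
Time elapsed: 9:00 - 7:00 = 120 minutes
Angular displacement: 120 x 0.5 = 60 degrees

Final answer: 60 degrees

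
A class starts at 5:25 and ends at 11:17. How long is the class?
From 5:25 to 11:17:
(11 x 60 + 17) - (5 x 60 + 25) = 677 - 325 = 352 minutes
= 5 hours and 52 minutes

Final answer: 5 hours and 52 minutes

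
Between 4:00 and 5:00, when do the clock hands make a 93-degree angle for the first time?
At t minutes past 4:00, the hour hand is at 30 x 4 + 0.5t degrees and the minute hand is at 6t degrees.
The smaller angle between them is 93 degrees when |30H - 5.5t| = 93 or |30H - 5.5t| = 267.
With H = 4, solve 30 x 4 - 5.5t = +/- target for each target:
  t = (30 x 4 - 93) / 5.5 = 4.91
  t = (30 x 4 + 93) / 5.5 = 38.73
  t = (30 x 4 - 267) / 5.5 = -26.73 (outside (0, 60))
  t = (30 x 4 + 267) / 5.5 = 70.36 (outside (0, 60))
Valid solutions in (0, 60): {4.91, 38.73} minutes.
The first occurrence is t = 4.91 minutes.
The hands form a 93-degree angle at 4.91 minutes past 4:00.

Final answer: 4.91 minutes past 4:00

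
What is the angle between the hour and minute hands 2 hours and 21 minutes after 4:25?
First find the time 2 hours and 21 minutes after 4:25.
Total minutes: 4 x 60 + 25 + 2 x 60 + 21 = 406.
406 mod 720 = 406 minutes = 6:46.
Now compute the angle at 6:46:
Hour hand: 6 x 30 + 46 x 0.5 = 203 degrees
Minute hand: 46 x 6 = 276 degrees
Difference: |203 - 276| = 73 degrees
The angle is 73 degrees

Final answer: 73 degrees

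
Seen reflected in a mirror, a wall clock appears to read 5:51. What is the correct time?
Reflection across the vertical (12-6) axis maps a hand at angle A degrees to (360 - A) degrees, which sends a reading of T minutes past 12:00 to (720 - T) minutes past 12:00.
Mirror reads 5:51 = 351 minutes past 12:00.
Actual time: (720 - 351) mod 720 = 369 minutes = 6:09.

Final answer: 6:09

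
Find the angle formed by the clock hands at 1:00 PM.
Hour hand position: 1 x 30 + 0 x 0.5 = 30 degrees
Minute hand position: 0 x 6 = 0 degrees
Difference: |30 - 0| = 30 degrees
The angle between the hands is 30 degrees

Final answer: 30 degrees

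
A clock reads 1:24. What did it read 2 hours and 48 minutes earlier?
Starting time: 1:24 = 84 total minutes past 12:00
Subtracting: 2 hours and 48 minutes = 168 minutes
84 - 168 = -84 (negative, add 12 hours = 720) = 636 minutes
= 10 hours and 36 minutes past 12:00 = 10:36

Final answer: 10:36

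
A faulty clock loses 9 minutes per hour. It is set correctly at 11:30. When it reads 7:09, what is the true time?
For every 60 true minutes, the faulty clock advances 51 minutes, so 1 faulty-clock minute corresponds to 60/51 true minutes.
From 11:30 to 7:09 on the faulty dial is 459 minutes.
True elapsed: 459 x 60/51 = 540 minutes = 9 hours.
True time: 11:30 + 9 hours = 8:30.

Final answer: 8:30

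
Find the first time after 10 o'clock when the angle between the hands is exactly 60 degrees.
At t minutes past 10:00, the hour hand is at 30 x 10 + 0.5t degrees and the minute hand is at 6t degrees.
The smaller angle between them is 60 degrees when |30H - 5.5t| = 60 or |30H - 5.5t| = 300.
With H = 10, solve 30 x 10 - 5.5t = +/- target for each target:
  t = (30 x 10 - 60) / 5.5 = 43.64
  t = (30 x 10 + 60) / 5.5 = 65.45 (outside (0, 60))
  t = (30 x 10 - 300) / 5.5 = 0 (outside (0, 60))
  t = (30 x 10 + 300) / 5.5 = 109.09 (outside (0, 60))
Valid solutions in (0, 60): {43.64} minutes.
The first occurrence is t = 43.64 minutes.
The hands form a 60-degree angle at 43.64 minutes past 10:00.

Final answer: 43.64 minutes past 10:00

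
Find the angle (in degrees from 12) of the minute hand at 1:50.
The minute hand moves 6 degrees per minute.
At 1:50: 50 x 6 = 300 degrees

Final answer: 300 degrees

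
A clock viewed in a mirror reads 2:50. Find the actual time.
Reflection across the vertical (12-6) axis maps a hand at angle A degrees to (360 - A) degrees, which sends a reading of T minutes past 12:00 to (720 - T) minutes past 12:00.
Mirror reads 2:50 = 170 minutes past 12:00.
Actual time: (720 - 170) mod 720 = 550 minutes = 9:10.

Final answer: 9:10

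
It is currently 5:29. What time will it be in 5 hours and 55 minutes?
Starting time: 5:29
Adding 55 minutes to 29 minutes: 29 + 55 = 84 minutes = 1 hour and 24 minutes
Adding 5 hours: 5 + 5 + 1 (carry) = 11
Final time: 11:24

Final answer: 11:24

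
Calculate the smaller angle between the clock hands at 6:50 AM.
Hour hand position: 6 x 30 + 50 x 0.5 = 205 degrees
Minute hand position: 50 x 6 = 300 degrees
Difference: |205 - 300| = 95 degrees
The angle between the hands is 95 degrees

Final answer: 95 degrees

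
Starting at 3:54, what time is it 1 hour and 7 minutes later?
Starting time: 3:54
Adding 7 minutes to 54 minutes: 54 + 7 = 61 minutes = 1 hour and 1 minute
Adding 1 hour: 3 + 1 + 1 (carry) = 5
Final time: 5:01

Final answer: 5:01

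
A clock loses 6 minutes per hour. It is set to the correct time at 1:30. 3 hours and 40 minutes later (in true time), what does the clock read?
For every 60 true minutes, the faulty clock advances 60 - 6 = 54 minutes.
True elapsed: 3 hours and 40 minutes = 220 minutes.
Faulty clock advances: 220 x 54/60 = 198 minutes (drift: 22 minutes behind).
Shown time: 1:30 + 198 minutes = 4:48.

Final answer: 4:48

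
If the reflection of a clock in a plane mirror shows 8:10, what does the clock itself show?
Reflection across the vertical (12-6) axis maps a hand at angle A degrees to (360 - A) degrees, which sends a reading of T minutes past 12:00 to (720 - T) minutes past 12:00.
Mirror reads 8:10 = 490 minutes past 12:00.
Actual time: (720 - 490) mod 720 = 230 minutes = 3:50.

Final answer: 3:50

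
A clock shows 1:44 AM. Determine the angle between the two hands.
Hour hand position: 1 x 30 + 44 x 0.5 = 52 degrees
Minute hand position: 44 x 6 = 264 degrees
Difference: |52 - 264| = 212 degrees
Since 212 > 180, the smaller angle is 360 - 212 = 148 degrees

Final answer: 148 degrees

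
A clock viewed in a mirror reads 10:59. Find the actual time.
Reflection across the vertical (12-6) axis maps a hand at angle A degrees to (360 - A) degrees, which sends a reading of T minutes past 12:00 to (720 - T) minutes past 12:00.
Mirror reads 10:59 = 659 minutes past 12:00.
Actual time: (720 - 659) mod 720 = 61 minutes = 1:01.

Final answer: 1:01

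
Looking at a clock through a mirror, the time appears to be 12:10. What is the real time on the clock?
Reflection across the vertical (12-6) axis maps a hand at angle A degrees to (360 - A) degrees, which sends a reading of T minutes past 12:00 to (720 - T) minutes past 12:00.
Mirror reads 12:10 = 10 minutes past 12:00.
Actual time: (720 - 10) mod 720 = 710 minutes = 11:50.

Final answer: 11:50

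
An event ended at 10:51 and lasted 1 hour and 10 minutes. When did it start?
Starting time: 10:51 = 651 total minutes past 12:00
Subtracting: 1 hour and 10 minutes = 70 minutes
651 - 70 = 581 minutes
= 9 hours and 41 minutes past 12:00 = 9:41

Final answer: 9:41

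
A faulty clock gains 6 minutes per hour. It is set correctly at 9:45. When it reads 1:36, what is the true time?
For every 60 true minutes, the faulty clock advances 66 minutes, so 1 faulty-clock minute corresponds to 60/66 true minutes.
From 9:45 to 1:36 on the faulty dial is 231 minutes.
True elapsed: 231 x 60/66 = 210 minutes = 3 hours and 30 minutes.
True time: 9:45 + 3 hours and 30 minutes = 1:15.

Final answer: 1:15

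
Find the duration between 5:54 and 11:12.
From 5:54 to 11:12:
(11 x 60 + 12) - (5 x 60 + 54) = 672 - 354 = 318 minutes
= 5 hours and 18 minutes

Final answer: 5 hours and 18 minutes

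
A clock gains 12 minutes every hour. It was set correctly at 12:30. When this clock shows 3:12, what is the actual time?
For every 60 true minutes, the faulty clock advances 72 minutes, so 1 faulty-clock minute corresponds to 60/72 true minutes.
From 12:30 to 3:12 on the faulty dial is 162 minutes.
True elapsed: 162 x 60/72 = 135 minutes = 2 hours and 15 minutes.
True time: 12:30 + 2 hours and 15 minutes = 2:45.

Final answer: 2:45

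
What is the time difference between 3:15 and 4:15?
From 3:15 to 4:15:
(4 x 60 + 15) - (3 x 60 + 15) = 255 - 195 = 60 minutes
= 1 hour

Final answer: 1 hour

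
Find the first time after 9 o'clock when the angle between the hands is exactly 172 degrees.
At t minutes past 9:00, the hour hand is at 30 x 9 + 0.5t degrees and the minute hand is at 6t degrees.
The smaller angle between them is 172 degrees when |30H - 5.5t| = 172 or |30H - 5.5t| = 188.
With H = 9, solve 30 x 9 - 5.5t = +/- target for each target:
  t = (30 x 9 - 172) / 5.5 = 17.82
  t = (30 x 9 + 172) / 5.5 = 80.36 (outside (0, 60))
  t = (30 x 9 - 188) / 5.5 = 14.91
  t = (30 x 9 + 188) / 5.5 = 83.27 (outside (0, 60))
Valid solutions in (0, 60): {14.91, 17.82} minutes.
The first occurrence is t = 14.91 minutes.
The hands form a 172-degree angle at 14.91 minutes past 9:00.

Final answer: 14.91 minutes past 9:00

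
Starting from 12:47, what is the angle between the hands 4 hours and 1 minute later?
First find the time 4 hours and 1 minute after 12:47.
Total minutes: 12 x 60 + 47 + 4 x 60 + 1 = 1008.
1008 mod 720 = 288 minutes = 4:48.
Now compute the angle at 4:48:
Hour hand: 4 x 30 + 48 x 0.5 = 144 degrees
Minute hand: 48 x 6 = 288 degrees
Difference: |144 - 288| = 144 degrees
The angle is 144 degrees

Final answer: 144 degrees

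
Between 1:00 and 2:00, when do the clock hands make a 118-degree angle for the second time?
At t minutes past 1:00, the hour hand is at 30 x 1 + 0.5t degrees and the minute hand is at 6t degrees.
The smaller angle between them is 118 degrees when |30H - 5.5t| = 118 or |30H - 5.5t| = 242.
With H = 1, solve 30 x 1 - 5.5t = +/- target for each target:
  t = (30 x 1 - 118) / 5.5 = -16 (outside (0, 60))
  t = (30 x 1 + 118) / 5.5 = 26.91
  t = (30 x 1 - 242) / 5.5 = -38.55 (outside (0, 60))
  t = (30 x 1 + 242) / 5.5 = 49.45
Valid solutions in (0, 60): {26.91, 49.45} minutes.
The second occurrence is t = 49.45 minutes.
The hands form a 118-degree angle at 49.45 minutes past 1:00.

Final answer: 49.45 minutes past 1:00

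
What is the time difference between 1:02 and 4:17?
From 1:02 to 4:17:
(4 x 60 + 17) - (1 x 60 + 2) = 257 - 62 = 195 minutes
= 3 hours and 15 minutes

Final answer: 3 hours and 15 minutes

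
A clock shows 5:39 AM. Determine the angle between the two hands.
Hour hand position: 5 x 30 + 39 x 0.5 = 169.5 degrees
Minute hand position: 39 x 6 = 234 degrees
Difference: |169.5 - 234| = 64.5 degrees
The angle between the hands is 64.5 degrees

Final answer: 64.5 degrees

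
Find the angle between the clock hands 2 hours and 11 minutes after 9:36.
First find the time 2 hours and 11 minutes after 9:36.
Total minutes: 9 x 60 + 36 + 2 x 60 + 11 = 707.
707 mod 720 = 707 minutes = 11:47.
Now compute the angle at 11:47:
Hour hand: 11 x 30 + 47 x 0.5 = 353.5 degrees
Minute hand: 47 x 6 = 282 degrees
Difference: |353.5 - 282| = 71.5 degrees
The angle is 71.5 degrees

Final answer: 71.5 degrees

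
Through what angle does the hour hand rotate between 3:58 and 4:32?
The hour hand moves 0.5 degrees per minute.
Time elapsed: 4:32 - 3:58 = 34 minutes
Angular displacement: 34 x 0.5 = 17 degrees

Final answer: 17 degrees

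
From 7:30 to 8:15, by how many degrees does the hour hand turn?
The hour hand moves 0.5 degrees per minute.
Time elapsed: 8:15 - 7:30 = 45 minutes
Angular displacement: 45 x 0.5 = 22.5 degrees

Final answer: 22.5 degrees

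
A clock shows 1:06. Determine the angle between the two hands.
Hour hand position: 1 x 30 + 6 x 0.5 = 33 degrees
Minute hand position: 6 x 6 = 36 degrees
Difference: |33 - 36| = 3 degrees
The angle between the hands is 3 degrees

Final answer: 3 degrees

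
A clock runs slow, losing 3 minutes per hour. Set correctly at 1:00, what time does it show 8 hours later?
For every 60 true minutes, the faulty clock advances 60 - 3 = 57 minutes.
True elapsed: 8 hours = 480 minutes.
Faulty clock advances: 480 x 57/60 = 456 minutes (drift: 24 minutes behind).
Shown time: 1:00 + 456 minutes = 8:36.

Final answer: 8:36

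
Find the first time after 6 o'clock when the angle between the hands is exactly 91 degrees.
At t minutes past 6:00, the hour hand is at 30 x 6 + 0.5t degrees and the minute hand is at 6t degrees.
The smaller angle between them is 91 degrees when |30H - 5.5t| = 91 or |30H - 5.5t| = 269.
With H = 6, solve 30 x 6 - 5.5t = +/- target for each target:
  t = (30 x 6 - 91) / 5.5 = 16.18
  t = (30 x 6 + 91) / 5.5 = 49.27
  t = (30 x 6 - 269) / 5.5 = -16.18 (outside (0, 60))
  t = (30 x 6 + 269) / 5.5 = 81.64 (outside (0, 60))
Valid solutions in (0, 60): {16.18, 49.27} minutes.
The first occurrence is t = 16.18 minutes.
The hands form a 91-degree angle at 16.18 minutes past 6:00.

Final answer: 16.18 minutes past 6:00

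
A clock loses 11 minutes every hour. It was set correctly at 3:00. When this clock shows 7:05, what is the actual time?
For every 60 true minutes, the faulty clock advances 49 minutes, so 1 faulty-clock minute corresponds to 60/49 true minutes.
From 3:00 to 7:05 on the faulty dial is 245 minutes.
True elapsed: 245 x 60/49 = 300 minutes = 5 hours.
True time: 3:00 + 5 hours = 8:00.

Final answer: 8:00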